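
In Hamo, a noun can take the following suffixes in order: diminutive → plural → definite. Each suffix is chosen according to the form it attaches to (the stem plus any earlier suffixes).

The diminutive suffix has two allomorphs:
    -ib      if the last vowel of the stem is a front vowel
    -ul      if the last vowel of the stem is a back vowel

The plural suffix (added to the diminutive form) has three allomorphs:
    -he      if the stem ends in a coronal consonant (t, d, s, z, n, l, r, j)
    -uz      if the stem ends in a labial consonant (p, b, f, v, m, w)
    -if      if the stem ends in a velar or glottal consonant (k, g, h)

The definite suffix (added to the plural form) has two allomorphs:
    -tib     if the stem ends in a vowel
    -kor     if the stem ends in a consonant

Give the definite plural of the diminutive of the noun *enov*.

Since the last vowel of *enov* is /o/ (a back vowel), it takes -ul, giving *enovul*.
The final consonant of the diminutive form *enovul* is /l/, which is coronal, so the plural suffix is -he, giving *enovulhe*.
The plural form *enovulhe* — final sound /e/ (a vowel) → -tib → *enovulhetib*.

enovulhetib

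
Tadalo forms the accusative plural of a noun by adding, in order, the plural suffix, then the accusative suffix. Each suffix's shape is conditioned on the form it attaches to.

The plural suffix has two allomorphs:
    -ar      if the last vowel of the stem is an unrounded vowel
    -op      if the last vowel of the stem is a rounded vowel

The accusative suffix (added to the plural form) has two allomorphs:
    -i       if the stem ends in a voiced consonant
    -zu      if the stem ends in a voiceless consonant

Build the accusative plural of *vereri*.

vereriari

Since the last vowel of *vereri* is /i/ (an unrounded vowel), it takes -ar, giving *vereriar*.
The plural form *vereriar*: final consonant = /r/, voiced → -i → *vereriari*.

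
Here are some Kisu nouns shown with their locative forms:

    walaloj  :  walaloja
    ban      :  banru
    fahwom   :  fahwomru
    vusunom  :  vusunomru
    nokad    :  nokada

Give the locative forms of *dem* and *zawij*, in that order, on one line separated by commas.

demru, zawija

The pattern is nasality of the final consonant: -ru when the stem ends in a nasal (*ban*, *fahwom*, *vusunom*); -a when the stem ends in a non-nasal consonant (*walaloj*, *nokad*).
*dem*: final consonant = /m/, a nasal → -ru → *demru*.
*zawij* — final consonant /j/ (non-nasal) → -a → *zawija*.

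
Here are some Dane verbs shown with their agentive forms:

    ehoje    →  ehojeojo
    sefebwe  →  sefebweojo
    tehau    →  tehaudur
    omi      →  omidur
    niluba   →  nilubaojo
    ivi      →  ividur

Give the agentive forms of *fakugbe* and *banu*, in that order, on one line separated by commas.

Looking at the last vowel of each stem: -dur when the last vowel of the stem is a high vowel (*tehau*, *omi*, *ivi*); -ojo when the last vowel of the stem is a non-high vowel (*ehoje*, *sefebwe*, *niluba*).
Since the last vowel of *fakugbe* is /e/ (a non-high vowel), it takes -ojo, giving *fakugbeojo*.
*banu* — last vowel /u/ (a high vowel) → -dur → *banudur*.

fakugbeojo, banudur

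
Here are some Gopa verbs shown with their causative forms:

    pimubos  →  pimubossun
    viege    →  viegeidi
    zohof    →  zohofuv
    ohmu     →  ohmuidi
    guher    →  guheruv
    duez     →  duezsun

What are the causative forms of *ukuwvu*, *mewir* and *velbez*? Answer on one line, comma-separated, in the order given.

ukuwvuidi, mewiruv, velbezsun

The alternation tracks the final sound of the stem — -sun when the stem ends in a sibilant (*pimubos*, *duez*); -uv when the stem ends in a non-sibilant consonant (*zohof*, *guher*); -idi when the stem ends in a vowel (*viege*, *ohmu*).
*ukuwvu*: final sound = /u/, a vowel → -idi → *ukuwvuidi*.
*mewir* — final sound /r/ (a non-sibilant consonant) → -uv → *mewiruv*.
The final sound of *velbez* is /z/, which is a sibilant, so the suffix is -sun, giving *velbezsun*.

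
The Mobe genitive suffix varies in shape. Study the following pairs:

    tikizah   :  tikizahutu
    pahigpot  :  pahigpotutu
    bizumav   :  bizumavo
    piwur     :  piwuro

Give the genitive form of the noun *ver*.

vero

The alternation tracks the final consonant of the stem — -utu when the stem ends in a voiceless consonant (*tikizah*, *pahigpot*); -o when the stem ends in a voiced consonant (*bizumav*, *piwur*).
The final consonant of *ver* is /r/, which is voiced, so the suffix is -o, giving *vero*.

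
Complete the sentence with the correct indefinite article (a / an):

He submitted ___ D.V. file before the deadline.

a

The indefinite article is chosen by the initial *sound* of the following word, not its spelling.
The initialism *D.V.* is read letter by letter; the first letter, D, is pronounced /diː/, which begins with a consonant sound.
So the article is *a*: He submitted a D.V. file before the deadline.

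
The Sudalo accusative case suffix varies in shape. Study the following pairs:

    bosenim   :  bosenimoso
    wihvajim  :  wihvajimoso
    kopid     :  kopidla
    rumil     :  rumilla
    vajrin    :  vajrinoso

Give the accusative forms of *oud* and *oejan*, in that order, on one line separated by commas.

The pattern is nasality of the final consonant: -oso when the stem ends in a nasal (*bosenim*, *wihvajim*, *vajrin*); -la when the stem ends in a non-nasal consonant (*kopid*, *rumil*).
*oud*: final consonant = /d/, non-nasal → -la → *oudla*.
*oejan* — final consonant /n/ (a nasal) → -oso → *oejanoso*.

oudla, oejanoso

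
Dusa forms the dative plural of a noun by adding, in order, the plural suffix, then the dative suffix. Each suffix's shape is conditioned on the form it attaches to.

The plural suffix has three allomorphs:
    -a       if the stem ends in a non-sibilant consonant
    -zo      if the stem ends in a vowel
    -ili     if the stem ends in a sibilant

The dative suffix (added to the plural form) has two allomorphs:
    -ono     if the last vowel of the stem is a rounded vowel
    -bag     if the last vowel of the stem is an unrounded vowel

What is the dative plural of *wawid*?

The final sound of *wawid* is /d/, which is a non-sibilant consonant, so the plural suffix is -a, giving *wawida*.
The last vowel of the plural form *wawida* is /a/, which is an unrounded vowel, so the dative suffix is -bag, giving *wawidabag*.

wawidabag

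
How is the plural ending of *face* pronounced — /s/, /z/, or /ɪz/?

/ɪz/

The stem *face* ends in a sibilant (/s, z, ʃ, ʒ, tʃ, dʒ/).
The plural suffix surfaces as /ɪz/ after sibilants, /s/ after other voiceless consonants, and /z/ after other voiced sounds.
So the plural -s on *face* is pronounced /ɪz/.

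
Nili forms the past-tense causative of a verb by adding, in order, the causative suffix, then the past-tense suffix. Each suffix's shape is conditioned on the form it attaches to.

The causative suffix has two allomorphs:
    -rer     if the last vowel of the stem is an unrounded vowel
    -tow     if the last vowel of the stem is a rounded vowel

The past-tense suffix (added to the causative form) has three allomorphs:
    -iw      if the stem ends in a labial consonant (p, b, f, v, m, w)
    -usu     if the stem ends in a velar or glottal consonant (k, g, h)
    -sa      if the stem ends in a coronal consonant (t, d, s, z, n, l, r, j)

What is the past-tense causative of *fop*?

*fop*: last vowel = /o/, a rounded vowel → -tow → *foptow*.
The causative form *foptow* — final consonant /w/ (labial) → -iw → *foptowiw*.

foptowiw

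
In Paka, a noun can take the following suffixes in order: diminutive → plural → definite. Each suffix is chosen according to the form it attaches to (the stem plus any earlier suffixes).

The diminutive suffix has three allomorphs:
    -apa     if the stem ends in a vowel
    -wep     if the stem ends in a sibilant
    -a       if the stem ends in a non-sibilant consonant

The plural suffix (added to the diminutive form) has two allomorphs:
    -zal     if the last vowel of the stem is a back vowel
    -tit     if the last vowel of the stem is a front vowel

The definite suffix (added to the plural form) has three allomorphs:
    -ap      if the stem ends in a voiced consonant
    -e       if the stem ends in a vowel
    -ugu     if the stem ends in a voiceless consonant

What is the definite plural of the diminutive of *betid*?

Since the final sound of *betid* is /d/ (a non-sibilant consonant), it takes -a, giving *betida*.
The last vowel of the diminutive form *betida* is /a/, which is a back vowel, so the plural suffix is -zal, giving *betidazal*.
The final sound of the plural form *betidazal* is /l/, which is a voiced consonant, so the definite suffix is -ap, giving *betidazalap*.

betidazalap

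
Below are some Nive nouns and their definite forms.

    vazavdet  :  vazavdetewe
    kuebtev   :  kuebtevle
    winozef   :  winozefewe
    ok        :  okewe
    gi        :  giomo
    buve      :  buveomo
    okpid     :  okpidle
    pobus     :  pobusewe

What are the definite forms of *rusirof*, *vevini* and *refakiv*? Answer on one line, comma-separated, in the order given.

Looking at the final sound of each stem: -ewe when the stem ends in a voiceless consonant (*vazavdet*, *winozef*, *ok*, *pobus*); -le when the stem ends in a voiced consonant (*kuebtev*, *okpid*); -omo when the stem ends in a vowel (*gi*, *buve*).
Since the final sound of *rusirof* is /f/ (a voiceless consonant), it takes -ewe, giving *rusirofewe*.
The final sound of *vevini* is /i/, which is a vowel, so the suffix is -omo, giving *veviniomo*.
The final sound of *refakiv* is /v/, which is a voiced consonant, so the suffix is -le, giving *refakivle*.

rusirofewe, veviniomo, refakivle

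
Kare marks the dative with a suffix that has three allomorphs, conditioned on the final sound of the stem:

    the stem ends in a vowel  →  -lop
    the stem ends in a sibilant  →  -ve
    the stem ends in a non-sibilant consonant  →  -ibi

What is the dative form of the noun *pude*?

pudelop

Since the final sound of *pude* is /e/ (a vowel), it takes -lop, giving *pudelop*.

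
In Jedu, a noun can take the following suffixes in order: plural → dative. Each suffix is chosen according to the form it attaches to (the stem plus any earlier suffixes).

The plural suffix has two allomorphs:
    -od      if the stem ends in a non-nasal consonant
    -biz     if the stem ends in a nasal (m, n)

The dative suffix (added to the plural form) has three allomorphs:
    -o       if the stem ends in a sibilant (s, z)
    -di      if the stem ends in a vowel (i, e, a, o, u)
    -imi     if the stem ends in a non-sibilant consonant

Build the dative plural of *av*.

Since the final consonant of *av* is /v/ (non-nasal), it takes -od, giving *avod*.
Since the final sound of the plural form *avod* is /d/ (a non-sibilant consonant), it takes -imi, giving *avodimi*.

avodimi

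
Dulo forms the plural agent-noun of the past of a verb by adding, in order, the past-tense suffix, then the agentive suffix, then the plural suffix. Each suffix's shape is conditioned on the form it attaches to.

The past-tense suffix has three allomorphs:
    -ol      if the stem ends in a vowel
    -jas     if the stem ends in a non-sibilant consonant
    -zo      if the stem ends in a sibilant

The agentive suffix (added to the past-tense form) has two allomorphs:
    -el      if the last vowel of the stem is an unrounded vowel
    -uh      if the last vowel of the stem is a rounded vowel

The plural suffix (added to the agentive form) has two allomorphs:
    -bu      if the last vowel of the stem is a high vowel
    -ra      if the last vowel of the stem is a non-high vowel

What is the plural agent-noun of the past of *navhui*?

*navhui*: final sound = /i/, a vowel → -ol → *navhuiol*.
The past-tense form *navhuiol*: last vowel = /o/, a rounded vowel → -uh → *navhuioluh*.
The last vowel of the agentive form *navhuioluh* is /u/, which is a high vowel, so the plural suffix is -bu, giving *navhuioluhbu*.

navhuioluhbu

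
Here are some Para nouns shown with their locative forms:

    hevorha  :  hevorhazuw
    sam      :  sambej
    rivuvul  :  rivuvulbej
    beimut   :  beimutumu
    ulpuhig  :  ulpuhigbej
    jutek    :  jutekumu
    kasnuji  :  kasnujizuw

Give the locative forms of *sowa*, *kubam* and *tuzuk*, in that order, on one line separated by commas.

sowazuw, kubambej, tuzukumu

The alternation tracks the final sound of the stem — -umu when the stem ends in a voiceless consonant (*beimut*, *jutek*); -bej when the stem ends in a voiced consonant (*sam*, *rivuvul*, *ulpuhig*); -zuw when the stem ends in a vowel (*hevorha*, *kasnuji*).
*sowa* — final sound /a/ (a vowel) → -zuw → *sowazuw*.
The final sound of *kubam* is /m/, which is a voiced consonant, so the suffix is -bej, giving *kubambej*.
Since the final sound of *tuzuk* is /k/ (a voiceless consonant), it takes -umu, giving *tuzukumu*.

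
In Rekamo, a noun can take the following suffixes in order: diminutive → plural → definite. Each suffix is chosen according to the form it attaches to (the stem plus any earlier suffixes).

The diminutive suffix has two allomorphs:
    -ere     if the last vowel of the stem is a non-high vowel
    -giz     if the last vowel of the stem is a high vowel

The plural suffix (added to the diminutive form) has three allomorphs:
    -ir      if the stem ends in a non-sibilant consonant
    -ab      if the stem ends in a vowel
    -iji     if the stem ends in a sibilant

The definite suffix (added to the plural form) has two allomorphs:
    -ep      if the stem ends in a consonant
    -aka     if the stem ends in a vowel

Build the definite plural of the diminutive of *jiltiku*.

*jiltiku*: last vowel = /u/, a high vowel → -giz → *jiltikugiz*.
The diminutive form *jiltikugiz* — final sound /z/ (a sibilant) → -iji → *jiltikugiziji*.
The final sound of the plural form *jiltikugiziji* is /i/, which is a vowel, so the definite suffix is -aka, giving *jiltikugizijiaka*.

jiltikugizijiaka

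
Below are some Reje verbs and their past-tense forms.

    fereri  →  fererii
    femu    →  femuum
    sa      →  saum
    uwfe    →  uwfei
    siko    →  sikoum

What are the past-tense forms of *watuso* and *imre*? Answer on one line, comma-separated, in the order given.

The alternation tracks the last vowel of the stem — -i when the last vowel of the stem is a front vowel (*fereri*, *uwfe*); -um when the last vowel of the stem is a back vowel (*femu*, *sa*, *siko*).
Since the last vowel of *watuso* is /o/ (a back vowel), it takes -um, giving *watusoum*.
*imre* — last vowel /e/ (a front vowel) → -i → *imrei*.

watusoum, imrei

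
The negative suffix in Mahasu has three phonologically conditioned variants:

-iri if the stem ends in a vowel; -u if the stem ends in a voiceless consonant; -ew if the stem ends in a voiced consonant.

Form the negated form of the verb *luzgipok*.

*luzgipok*: final sound = /k/, a voiceless consonant → -u → *luzgipoku*.

luzgipoku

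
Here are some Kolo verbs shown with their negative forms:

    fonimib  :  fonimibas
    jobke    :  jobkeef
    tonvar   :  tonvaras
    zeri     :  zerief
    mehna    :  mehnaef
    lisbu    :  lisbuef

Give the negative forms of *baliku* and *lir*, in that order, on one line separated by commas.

The suffix is conditioned by the final sound: -as when the stem ends in a consonant (*fonimib*, *tonvar*); -ef when the stem ends in a vowel (*jobke*, *zeri*, *mehna*, *lisbu*).
*baliku*: final sound = /u/, a vowel → -ef → *balikuef*.
Since the final sound of *lir* is /r/ (a consonant), it takes -as, giving *liras*.

balikuef, liras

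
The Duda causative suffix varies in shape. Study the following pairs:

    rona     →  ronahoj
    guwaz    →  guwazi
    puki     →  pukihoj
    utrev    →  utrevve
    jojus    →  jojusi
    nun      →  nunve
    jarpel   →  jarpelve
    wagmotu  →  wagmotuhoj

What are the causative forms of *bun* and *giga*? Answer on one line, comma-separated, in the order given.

Looking at the final sound of each stem: -i when the stem ends in a sibilant (*guwaz*, *jojus*); -ve when the stem ends in a non-sibilant consonant (*utrev*, *nun*, *jarpel*); -hoj when the stem ends in a vowel (*rona*, *puki*, *wagmotu*).
*bun* — final sound /n/ (a non-sibilant consonant) → -ve → *bunve*.
*giga*: final sound = /a/, a vowel → -hoj → *gigahoj*.

bunve, gigahoj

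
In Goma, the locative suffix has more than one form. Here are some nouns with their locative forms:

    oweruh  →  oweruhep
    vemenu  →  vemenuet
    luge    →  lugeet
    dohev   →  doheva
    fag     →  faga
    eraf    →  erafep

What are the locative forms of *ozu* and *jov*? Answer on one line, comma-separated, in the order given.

The pattern is voicing of the final sound: -ep when the stem ends in a voiceless consonant (*oweruh*, *eraf*); -a when the stem ends in a voiced consonant (*dohev*, *fag*); -et when the stem ends in a vowel (*vemenu*, *luge*).
The final sound of *ozu* is /u/, which is a vowel, so the suffix is -et, giving *ozuet*.
*jov* — final sound /v/ (a voiced consonant) → -a → *jova*.

ozuet, jova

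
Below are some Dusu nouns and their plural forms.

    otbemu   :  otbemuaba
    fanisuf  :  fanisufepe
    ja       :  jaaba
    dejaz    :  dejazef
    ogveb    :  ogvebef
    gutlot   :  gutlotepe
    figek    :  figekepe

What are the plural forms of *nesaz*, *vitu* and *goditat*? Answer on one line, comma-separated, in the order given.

nesazef, vituaba, goditatepe

The suffix is conditioned by the final sound: -epe when the stem ends in a voiceless consonant (*fanisuf*, *gutlot*, *figek*); -ef when the stem ends in a voiced consonant (*dejaz*, *ogveb*); -aba when the stem ends in a vowel (*otbemu*, *ja*).
*nesaz* — final sound /z/ (a voiced consonant) → -ef → *nesazef*.
The final sound of *vitu* is /u/, which is a vowel, so the suffix is -aba, giving *vituaba*.
*goditat*: final sound = /t/, a voiceless consonant → -epe → *goditatepe*.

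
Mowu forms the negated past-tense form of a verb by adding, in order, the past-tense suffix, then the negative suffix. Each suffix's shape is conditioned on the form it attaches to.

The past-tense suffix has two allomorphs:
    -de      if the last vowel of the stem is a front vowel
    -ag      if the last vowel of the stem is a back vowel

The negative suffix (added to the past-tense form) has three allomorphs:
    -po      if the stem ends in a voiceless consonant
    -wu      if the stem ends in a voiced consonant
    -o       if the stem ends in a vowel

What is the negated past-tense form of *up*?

Since the last vowel of *up* is /u/ (a back vowel), it takes -ag, giving *upag*.
The past-tense form *upag*: final sound = /g/, a voiced consonant → -wu → *upagwu*.

upagwu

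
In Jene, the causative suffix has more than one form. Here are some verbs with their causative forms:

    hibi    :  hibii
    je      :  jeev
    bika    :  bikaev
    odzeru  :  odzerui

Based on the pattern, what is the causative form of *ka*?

Looking at the last vowel of each stem: -i when the last vowel of the stem is a high vowel (*hibi*, *odzeru*); -ev when the last vowel of the stem is a non-high vowel (*je*, *bika*).
*ka* — last vowel /a/ (a non-high vowel) → -ev → *kaev*.

kaev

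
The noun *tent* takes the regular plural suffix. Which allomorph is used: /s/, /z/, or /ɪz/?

The stem *tent* ends in a voiceless non-sibilant consonant.
The plural suffix surfaces as /ɪz/ after sibilants, /s/ after other voiceless consonants, and /z/ after other voiced sounds.
So the plural -s on *tent* is pronounced /s/.

/s/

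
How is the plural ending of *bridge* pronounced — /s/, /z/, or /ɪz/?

/ɪz/

The stem *bridge* ends in a sibilant (/s, z, ʃ, ʒ, tʃ, dʒ/).
The plural suffix surfaces as /ɪz/ after sibilants, /s/ after other voiceless consonants, and /z/ after other voiced sounds.
So the plural -s on *bridge* is pronounced /ɪz/.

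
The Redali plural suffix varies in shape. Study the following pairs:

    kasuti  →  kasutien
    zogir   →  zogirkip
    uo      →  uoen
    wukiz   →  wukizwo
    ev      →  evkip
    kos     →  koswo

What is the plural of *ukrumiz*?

The alternation tracks the final sound of the stem — -wo when the stem ends in a sibilant (*wukiz*, *kos*); -kip when the stem ends in a non-sibilant consonant (*zogir*, *ev*); -en when the stem ends in a vowel (*kasuti*, *uo*).
The final sound of *ukrumiz* is /z/, which is a sibilant, so the suffix is -wo, giving *ukrumizwo*.

ukrumizwo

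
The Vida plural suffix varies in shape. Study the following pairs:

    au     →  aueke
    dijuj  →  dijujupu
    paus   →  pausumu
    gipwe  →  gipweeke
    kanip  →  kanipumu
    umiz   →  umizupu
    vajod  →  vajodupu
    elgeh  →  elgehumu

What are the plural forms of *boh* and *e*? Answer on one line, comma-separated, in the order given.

bohumu, eeke

The suffix is conditioned by the final sound: -umu when the stem ends in a voiceless consonant (*paus*, *kanip*, *elgeh*); -upu when the stem ends in a voiced consonant (*dijuj*, *umiz*, *vajod*); -eke when the stem ends in a vowel (*au*, *gipwe*).
The final sound of *boh* is /h/, which is a voiceless consonant, so the suffix is -umu, giving *bohumu*.
The final sound of *e* is /e/, which is a vowel, so the suffix is -eke, giving *eeke*.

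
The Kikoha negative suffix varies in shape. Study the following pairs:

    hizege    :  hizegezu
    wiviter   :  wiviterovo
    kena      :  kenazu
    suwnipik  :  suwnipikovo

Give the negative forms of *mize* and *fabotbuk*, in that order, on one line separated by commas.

mizezu, fabotbukovo

The alternation tracks the final sound of the stem — -ovo when the stem ends in a consonant (*wiviter*, *suwnipik*); -zu when the stem ends in a vowel (*hizege*, *kena*).
*mize* — final sound /e/ (a vowel) → -zu → *mizezu*.
*fabotbuk*: final sound = /k/, a consonant → -ovo → *fabotbukovo*.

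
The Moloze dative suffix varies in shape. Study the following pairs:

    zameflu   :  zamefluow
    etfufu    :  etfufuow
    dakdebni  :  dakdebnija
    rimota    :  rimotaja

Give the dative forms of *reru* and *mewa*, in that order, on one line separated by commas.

reruow, mewaja

The suffix is conditioned by the last vowel: -ow when the last vowel of the stem is a rounded vowel (*zameflu*, *etfufu*); -ja when the last vowel of the stem is an unrounded vowel (*dakdebni*, *rimota*).
*reru* — last vowel /u/ (a rounded vowel) → -ow → *reruow*.
*mewa* — last vowel /a/ (an unrounded vowel) → -ja → *mewaja*.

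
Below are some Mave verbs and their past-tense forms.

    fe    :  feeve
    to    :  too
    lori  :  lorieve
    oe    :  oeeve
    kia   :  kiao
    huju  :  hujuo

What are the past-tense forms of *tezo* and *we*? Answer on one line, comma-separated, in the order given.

The suffix is conditioned by the last vowel: -eve when the last vowel of the stem is a front vowel (*fe*, *lori*, *oe*); -o when the last vowel of the stem is a back vowel (*to*, *kia*, *huju*).
The last vowel of *tezo* is /o/, which is a back vowel, so the suffix is -o, giving *tezoo*.
The last vowel of *we* is /e/, which is a front vowel, so the suffix is -eve, giving *weeve*.

tezoo, weeve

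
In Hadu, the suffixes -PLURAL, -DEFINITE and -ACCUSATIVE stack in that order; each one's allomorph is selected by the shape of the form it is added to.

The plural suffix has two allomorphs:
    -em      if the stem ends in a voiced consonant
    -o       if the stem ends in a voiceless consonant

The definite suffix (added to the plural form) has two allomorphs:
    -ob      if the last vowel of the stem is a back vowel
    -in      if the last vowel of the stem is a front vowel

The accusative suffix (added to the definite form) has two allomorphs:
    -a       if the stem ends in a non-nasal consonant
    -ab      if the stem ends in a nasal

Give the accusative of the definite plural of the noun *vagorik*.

vagorikooba

*vagorik*: final consonant = /k/, voiceless → -o → *vagoriko*.
The plural form *vagoriko* — last vowel /o/ (a back vowel) → -ob → *vagorikoob*.
Since the final consonant of the definite form *vagorikoob* is /b/ (non-nasal), it takes -a, giving *vagorikooba*.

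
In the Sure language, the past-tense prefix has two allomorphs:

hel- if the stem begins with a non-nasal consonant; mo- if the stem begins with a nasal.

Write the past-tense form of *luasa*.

helluasa

The first consonant of *luasa* is /l/, which is non-nasal, so the prefix is hel-, giving *helluasa*.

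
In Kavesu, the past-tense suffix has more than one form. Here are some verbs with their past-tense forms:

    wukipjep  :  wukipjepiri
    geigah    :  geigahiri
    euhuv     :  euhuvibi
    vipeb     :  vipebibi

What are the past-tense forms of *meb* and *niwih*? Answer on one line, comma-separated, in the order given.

The suffix is conditioned by the final consonant: -iri when the stem ends in a voiceless consonant (*wukipjep*, *geigah*); -ibi when the stem ends in a voiced consonant (*euhuv*, *vipeb*).
*meb* — final consonant /b/ (voiced) → -ibi → *mebibi*.
*niwih*: final consonant = /h/, voiceless → -iri → *niwihiri*.

mebibi, niwihiri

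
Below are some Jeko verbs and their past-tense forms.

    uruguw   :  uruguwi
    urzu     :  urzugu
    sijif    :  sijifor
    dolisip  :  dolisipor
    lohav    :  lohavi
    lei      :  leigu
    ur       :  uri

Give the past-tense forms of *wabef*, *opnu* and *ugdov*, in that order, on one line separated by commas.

wabefor, opnugu, ugdovi

The alternation tracks the final sound of the stem — -or when the stem ends in a voiceless consonant (*sijif*, *dolisip*); -i when the stem ends in a voiced consonant (*uruguw*, *lohav*, *ur*); -gu when the stem ends in a vowel (*urzu*, *lei*).
The final sound of *wabef* is /f/, which is a voiceless consonant, so the suffix is -or, giving *wabefor*.
The final sound of *opnu* is /u/, which is a vowel, so the suffix is -gu, giving *opnugu*.
Since the final sound of *ugdov* is /v/ (a voiced consonant), it takes -i, giving *ugdovi*.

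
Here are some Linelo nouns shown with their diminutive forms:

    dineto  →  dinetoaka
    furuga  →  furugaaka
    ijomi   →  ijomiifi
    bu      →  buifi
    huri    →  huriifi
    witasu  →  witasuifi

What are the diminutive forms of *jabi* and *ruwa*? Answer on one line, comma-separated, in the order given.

The alternation tracks the last vowel of the stem — -ifi when the last vowel of the stem is a high vowel (*ijomi*, *bu*, *huri*, *witasu*); -aka when the last vowel of the stem is a non-high vowel (*dineto*, *furuga*).
Since the last vowel of *jabi* is /i/ (a high vowel), it takes -ifi, giving *jabiifi*.
*ruwa*: last vowel = /a/, a non-high vowel → -aka → *ruwaaka*.

jabiifi, ruwaaka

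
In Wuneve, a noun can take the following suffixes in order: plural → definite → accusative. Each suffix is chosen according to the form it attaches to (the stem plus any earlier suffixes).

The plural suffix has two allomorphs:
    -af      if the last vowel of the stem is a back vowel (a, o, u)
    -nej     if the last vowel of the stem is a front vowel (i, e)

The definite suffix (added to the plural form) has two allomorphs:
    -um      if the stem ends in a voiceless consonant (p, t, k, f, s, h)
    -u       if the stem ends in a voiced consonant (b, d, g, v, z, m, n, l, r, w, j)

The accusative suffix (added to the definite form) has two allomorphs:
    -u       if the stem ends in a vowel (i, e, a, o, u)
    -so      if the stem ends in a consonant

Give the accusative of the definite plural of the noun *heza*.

*heza*: last vowel = /a/, a back vowel → -af → *hezaaf*.
Since the final consonant of the plural form *hezaaf* is /f/ (voiceless), it takes -um, giving *hezaafum*.
The definite form *hezaafum* — final sound /m/ (a consonant) → -so → *hezaafumso*.

hezaafumso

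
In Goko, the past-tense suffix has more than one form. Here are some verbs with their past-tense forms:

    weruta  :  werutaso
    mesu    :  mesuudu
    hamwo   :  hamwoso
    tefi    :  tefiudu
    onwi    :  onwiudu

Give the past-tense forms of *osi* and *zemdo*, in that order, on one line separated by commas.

The alternation tracks the last vowel of the stem — -udu when the last vowel of the stem is a high vowel (*mesu*, *tefi*, *onwi*); -so when the last vowel of the stem is a non-high vowel (*weruta*, *hamwo*).
*osi*: last vowel = /i/, a high vowel → -udu → *osiudu*.
Since the last vowel of *zemdo* is /o/ (a non-high vowel), it takes -so, giving *zemdoso*.

osiudu, zemdoso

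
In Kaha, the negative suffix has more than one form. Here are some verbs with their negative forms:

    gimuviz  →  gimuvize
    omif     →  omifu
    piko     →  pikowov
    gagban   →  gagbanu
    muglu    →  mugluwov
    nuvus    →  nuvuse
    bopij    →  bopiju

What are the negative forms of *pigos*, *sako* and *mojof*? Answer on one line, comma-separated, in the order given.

The alternation tracks the final sound of the stem — -e when the stem ends in a sibilant (*gimuviz*, *nuvus*); -u when the stem ends in a non-sibilant consonant (*omif*, *gagban*, *bopij*); -wov when the stem ends in a vowel (*piko*, *muglu*).
*pigos*: final sound = /s/, a sibilant → -e → *pigose*.
*sako*: final sound = /o/, a vowel → -wov → *sakowov*.
Since the final sound of *mojof* is /f/ (a non-sibilant consonant), it takes -u, giving *mojofu*.

pigose, sakowov, mojofu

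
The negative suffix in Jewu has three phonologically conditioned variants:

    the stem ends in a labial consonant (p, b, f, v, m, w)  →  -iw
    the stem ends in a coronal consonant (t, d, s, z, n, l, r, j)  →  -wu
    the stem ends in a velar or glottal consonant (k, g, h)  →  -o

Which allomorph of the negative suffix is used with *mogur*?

-wu

Since the final consonant of *mogur* is /r/ (coronal), it takes -wu.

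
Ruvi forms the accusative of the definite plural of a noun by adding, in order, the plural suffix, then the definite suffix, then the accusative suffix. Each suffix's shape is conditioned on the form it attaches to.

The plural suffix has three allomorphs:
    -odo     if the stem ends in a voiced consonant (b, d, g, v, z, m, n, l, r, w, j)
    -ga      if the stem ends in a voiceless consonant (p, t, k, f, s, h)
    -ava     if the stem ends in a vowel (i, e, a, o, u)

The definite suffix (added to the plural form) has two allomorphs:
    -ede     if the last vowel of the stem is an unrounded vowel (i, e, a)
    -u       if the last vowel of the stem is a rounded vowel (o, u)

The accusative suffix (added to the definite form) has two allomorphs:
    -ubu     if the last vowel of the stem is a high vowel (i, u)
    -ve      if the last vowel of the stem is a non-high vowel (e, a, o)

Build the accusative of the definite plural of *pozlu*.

pozluavaedeve

Since the final sound of *pozlu* is /u/ (a vowel), it takes -ava, giving *pozluava*.
Since the last vowel of the plural form *pozluava* is /a/ (an unrounded vowel), it takes -ede, giving *pozluavaede*.
The definite form *pozluavaede*: last vowel = /e/, a non-high vowel → -ve → *pozluavaedeve*.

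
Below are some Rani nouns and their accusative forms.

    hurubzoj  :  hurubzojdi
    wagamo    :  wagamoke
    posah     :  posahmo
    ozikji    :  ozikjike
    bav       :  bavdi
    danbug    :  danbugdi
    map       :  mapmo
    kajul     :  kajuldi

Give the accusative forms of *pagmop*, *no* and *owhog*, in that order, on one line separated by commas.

The alternation tracks the final sound of the stem — -mo when the stem ends in a voiceless consonant (*posah*, *map*); -di when the stem ends in a voiced consonant (*hurubzoj*, *bav*, *danbug*, *kajul*); -ke when the stem ends in a vowel (*wagamo*, *ozikji*).
*pagmop* — final sound /p/ (a voiceless consonant) → -mo → *pagmopmo*.
The final sound of *no* is /o/, which is a vowel, so the suffix is -ke, giving *noke*.
*owhog* — final sound /g/ (a voiced consonant) → -di → *owhogdi*.

pagmopmo, noke, owhogdi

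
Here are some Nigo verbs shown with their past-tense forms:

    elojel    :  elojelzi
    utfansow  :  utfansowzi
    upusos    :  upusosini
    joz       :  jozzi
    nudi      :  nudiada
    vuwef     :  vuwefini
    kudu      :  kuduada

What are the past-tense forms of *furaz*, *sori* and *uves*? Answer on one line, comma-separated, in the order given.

furazzi, soriada, uvesini

The alternation tracks the final sound of the stem — -ini when the stem ends in a voiceless consonant (*upusos*, *vuwef*); -zi when the stem ends in a voiced consonant (*elojel*, *utfansow*, *joz*); -ada when the stem ends in a vowel (*nudi*, *kudu*).
The final sound of *furaz* is /z/, which is a voiced consonant, so the suffix is -zi, giving *furazzi*.
Since the final sound of *sori* is /i/ (a vowel), it takes -ada, giving *soriada*.
*uves* — final sound /s/ (a voiceless consonant) → -ini → *uvesini*.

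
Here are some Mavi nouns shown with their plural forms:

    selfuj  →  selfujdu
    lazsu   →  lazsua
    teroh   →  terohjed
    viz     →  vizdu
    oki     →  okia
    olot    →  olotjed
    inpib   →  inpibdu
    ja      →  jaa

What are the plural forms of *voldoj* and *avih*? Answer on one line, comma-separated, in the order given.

Looking at the final sound of each stem: -jed when the stem ends in a voiceless consonant (*teroh*, *olot*); -du when the stem ends in a voiced consonant (*selfuj*, *viz*, *inpib*); -a when the stem ends in a vowel (*lazsu*, *oki*, *ja*).
*voldoj* — final sound /j/ (a voiced consonant) → -du → *voldojdu*.
*avih* — final sound /h/ (a voiceless consonant) → -jed → *avihjed*.

voldojdu, avihjed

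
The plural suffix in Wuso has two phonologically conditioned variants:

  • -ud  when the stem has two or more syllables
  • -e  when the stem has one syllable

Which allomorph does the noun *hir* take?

-e

With one syllable, *hir* takes -e.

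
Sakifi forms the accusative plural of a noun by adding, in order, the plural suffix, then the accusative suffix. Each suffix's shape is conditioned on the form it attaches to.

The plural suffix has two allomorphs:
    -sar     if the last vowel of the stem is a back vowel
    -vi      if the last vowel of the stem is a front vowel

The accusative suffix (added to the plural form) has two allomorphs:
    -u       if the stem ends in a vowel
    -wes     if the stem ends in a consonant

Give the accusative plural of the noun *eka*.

*eka*: last vowel = /a/, a back vowel → -sar → *ekasar*.
Since the final sound of the plural form *ekasar* is /r/ (a consonant), it takes -wes, giving *ekasarwes*.

ekasarwes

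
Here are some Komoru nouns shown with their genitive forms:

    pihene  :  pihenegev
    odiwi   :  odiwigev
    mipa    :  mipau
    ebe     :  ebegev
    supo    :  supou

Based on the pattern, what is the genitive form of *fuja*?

fujau

Looking at the last vowel of each stem: -gev when the last vowel of the stem is a front vowel (*pihene*, *odiwi*, *ebe*); -u when the last vowel of the stem is a back vowel (*mipa*, *supo*).
Since the last vowel of *fuja* is /a/ (a back vowel), it takes -u, giving *fujau*.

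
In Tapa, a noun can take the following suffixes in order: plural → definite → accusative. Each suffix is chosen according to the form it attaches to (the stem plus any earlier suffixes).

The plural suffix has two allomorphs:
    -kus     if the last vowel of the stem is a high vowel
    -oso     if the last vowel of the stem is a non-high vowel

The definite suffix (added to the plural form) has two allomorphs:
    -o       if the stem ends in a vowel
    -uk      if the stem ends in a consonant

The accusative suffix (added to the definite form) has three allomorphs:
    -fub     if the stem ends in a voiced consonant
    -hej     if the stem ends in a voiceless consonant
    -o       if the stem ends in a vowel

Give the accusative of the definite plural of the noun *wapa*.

*wapa* — last vowel /a/ (a non-high vowel) → -oso → *wapaoso*.
The plural form *wapaoso* — final sound /o/ (a vowel) → -o → *wapaosoo*.
The definite form *wapaosoo* — final sound /o/ (a vowel) → -o → *wapaosooo*.

wapaosooo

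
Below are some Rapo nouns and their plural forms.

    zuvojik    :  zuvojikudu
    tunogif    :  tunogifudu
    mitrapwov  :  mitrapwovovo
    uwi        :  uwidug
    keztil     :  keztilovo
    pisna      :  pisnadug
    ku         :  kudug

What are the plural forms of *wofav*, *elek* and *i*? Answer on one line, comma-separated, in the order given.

wofavovo, elekudu, idug

The suffix is conditioned by the final sound: -udu when the stem ends in a voiceless consonant (*zuvojik*, *tunogif*); -ovo when the stem ends in a voiced consonant (*mitrapwov*, *keztil*); -dug when the stem ends in a vowel (*uwi*, *pisna*, *ku*).
*wofav* — final sound /v/ (a voiced consonant) → -ovo → *wofavovo*.
*elek* — final sound /k/ (a voiceless consonant) → -udu → *elekudu*.
*i* — final sound /i/ (a vowel) → -dug → *idug*.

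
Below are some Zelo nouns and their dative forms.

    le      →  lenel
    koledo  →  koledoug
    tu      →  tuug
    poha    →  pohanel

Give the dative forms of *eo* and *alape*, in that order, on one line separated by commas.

The suffix is conditioned by the last vowel: -ug when the last vowel of the stem is a rounded vowel (*koledo*, *tu*); -nel when the last vowel of the stem is an unrounded vowel (*le*, *poha*).
*eo*: last vowel = /o/, a rounded vowel → -ug → *eoug*.
*alape* — last vowel /e/ (an unrounded vowel) → -nel → *alapenel*.

eoug, alapenel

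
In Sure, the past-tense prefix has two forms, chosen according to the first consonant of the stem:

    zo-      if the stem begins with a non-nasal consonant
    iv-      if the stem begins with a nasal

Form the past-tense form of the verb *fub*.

zofub

*fub*: first consonant = /f/, non-nasal → zo- → *zofub*.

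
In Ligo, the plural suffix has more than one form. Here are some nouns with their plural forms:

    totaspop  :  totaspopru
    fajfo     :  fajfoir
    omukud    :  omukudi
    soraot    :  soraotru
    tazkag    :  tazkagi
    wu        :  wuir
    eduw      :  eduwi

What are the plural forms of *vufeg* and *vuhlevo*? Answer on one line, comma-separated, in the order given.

vufegi, vuhlevoir

The suffix is conditioned by the final sound: -ru when the stem ends in a voiceless consonant (*totaspop*, *soraot*); -i when the stem ends in a voiced consonant (*omukud*, *tazkag*, *eduw*); -ir when the stem ends in a vowel (*fajfo*, *wu*).
The final sound of *vufeg* is /g/, which is a voiced consonant, so the suffix is -i, giving *vufegi*.
*vuhlevo* — final sound /o/ (a vowel) → -ir → *vuhlevoir*.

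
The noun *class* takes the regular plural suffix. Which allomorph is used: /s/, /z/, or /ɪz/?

The stem *class* ends in a sibilant (/s, z, ʃ, ʒ, tʃ, dʒ/).
The plural suffix surfaces as /ɪz/ after sibilants, /s/ after other voiceless consonants, and /z/ after other voiced sounds.
So the plural -s on *class* is pronounced /ɪz/.

/ɪz/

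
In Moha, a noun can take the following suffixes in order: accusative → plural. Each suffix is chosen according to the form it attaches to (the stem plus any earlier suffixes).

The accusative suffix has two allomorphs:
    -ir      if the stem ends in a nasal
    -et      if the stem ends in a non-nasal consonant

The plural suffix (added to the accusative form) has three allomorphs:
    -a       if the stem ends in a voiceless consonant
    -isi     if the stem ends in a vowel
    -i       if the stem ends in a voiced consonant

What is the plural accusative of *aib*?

Since the final consonant of *aib* is /b/ (non-nasal), it takes -et, giving *aibet*.
The final sound of the accusative form *aibet* is /t/, which is a voiceless consonant, so the plural suffix is -a, giving *aibeta*.

aibeta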